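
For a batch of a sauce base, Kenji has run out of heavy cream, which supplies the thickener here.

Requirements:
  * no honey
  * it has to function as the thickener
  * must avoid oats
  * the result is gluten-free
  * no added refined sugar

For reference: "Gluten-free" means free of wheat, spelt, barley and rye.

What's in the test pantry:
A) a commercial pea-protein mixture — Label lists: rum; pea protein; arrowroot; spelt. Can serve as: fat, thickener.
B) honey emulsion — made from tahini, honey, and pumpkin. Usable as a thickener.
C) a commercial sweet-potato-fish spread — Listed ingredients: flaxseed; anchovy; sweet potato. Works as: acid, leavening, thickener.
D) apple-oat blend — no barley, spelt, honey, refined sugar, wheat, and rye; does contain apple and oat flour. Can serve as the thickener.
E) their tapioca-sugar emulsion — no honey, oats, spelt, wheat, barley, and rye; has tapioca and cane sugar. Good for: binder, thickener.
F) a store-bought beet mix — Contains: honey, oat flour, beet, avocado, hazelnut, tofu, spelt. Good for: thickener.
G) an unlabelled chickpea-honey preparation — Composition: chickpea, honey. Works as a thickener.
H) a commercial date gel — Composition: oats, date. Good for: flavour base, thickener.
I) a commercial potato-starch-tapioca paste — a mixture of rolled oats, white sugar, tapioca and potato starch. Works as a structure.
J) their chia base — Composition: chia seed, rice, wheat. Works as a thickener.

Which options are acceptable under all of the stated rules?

A: has spelt, so not gluten-free — reject
B: has honey, so not honey-free — out
C: only anchovy, sweet potato and flaxseed; none excluded — keep
D: has oat flour, so not oat-free — reject
E: has cane sugar, so not no-added-sugar — reject
F: has spelt, so not gluten-free; has honey, so not honey-free (and 1 more) — reject
G: has honey, so not honey-free — reject
H: has oats, so not oat-free — out
I: not usable as a thickener; has rolled oats, so not oat-free (and 1 more) — no
J: has wheat, so not gluten-free — out

C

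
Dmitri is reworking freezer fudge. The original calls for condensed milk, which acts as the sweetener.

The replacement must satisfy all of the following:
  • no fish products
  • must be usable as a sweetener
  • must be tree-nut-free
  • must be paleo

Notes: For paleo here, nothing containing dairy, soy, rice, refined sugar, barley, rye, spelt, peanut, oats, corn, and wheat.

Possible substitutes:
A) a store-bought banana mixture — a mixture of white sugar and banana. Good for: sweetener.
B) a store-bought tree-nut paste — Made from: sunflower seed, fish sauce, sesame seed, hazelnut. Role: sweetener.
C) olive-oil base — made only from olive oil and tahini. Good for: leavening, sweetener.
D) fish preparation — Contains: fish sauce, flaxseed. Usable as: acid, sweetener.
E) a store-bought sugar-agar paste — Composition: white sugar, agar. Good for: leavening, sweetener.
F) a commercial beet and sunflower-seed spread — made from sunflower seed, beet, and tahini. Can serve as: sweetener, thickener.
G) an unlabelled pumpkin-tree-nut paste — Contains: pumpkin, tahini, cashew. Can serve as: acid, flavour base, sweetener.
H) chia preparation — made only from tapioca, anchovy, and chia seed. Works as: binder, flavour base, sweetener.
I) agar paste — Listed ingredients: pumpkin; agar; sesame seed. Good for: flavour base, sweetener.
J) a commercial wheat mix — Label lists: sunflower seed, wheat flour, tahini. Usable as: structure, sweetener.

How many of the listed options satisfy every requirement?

A: has white sugar, so not paleo — out
B: has hazelnut, so not tree-nut-free; has fish sauce, so not fish-free — reject
C: only tahini and olive oil; none excluded — keep
D: has fish sauce, so not fish-free — no
E: has white sugar, so not paleo — no
F: only tahini, sunflower seed, and beet; none excluded — valid
G: has cashew, so not tree-nut-free — reject
H: has anchovy, so not fish-free — out
I: only sesame seed, agar and pumpkin; none excluded — valid
J: has wheat flour, so not paleo — reject

3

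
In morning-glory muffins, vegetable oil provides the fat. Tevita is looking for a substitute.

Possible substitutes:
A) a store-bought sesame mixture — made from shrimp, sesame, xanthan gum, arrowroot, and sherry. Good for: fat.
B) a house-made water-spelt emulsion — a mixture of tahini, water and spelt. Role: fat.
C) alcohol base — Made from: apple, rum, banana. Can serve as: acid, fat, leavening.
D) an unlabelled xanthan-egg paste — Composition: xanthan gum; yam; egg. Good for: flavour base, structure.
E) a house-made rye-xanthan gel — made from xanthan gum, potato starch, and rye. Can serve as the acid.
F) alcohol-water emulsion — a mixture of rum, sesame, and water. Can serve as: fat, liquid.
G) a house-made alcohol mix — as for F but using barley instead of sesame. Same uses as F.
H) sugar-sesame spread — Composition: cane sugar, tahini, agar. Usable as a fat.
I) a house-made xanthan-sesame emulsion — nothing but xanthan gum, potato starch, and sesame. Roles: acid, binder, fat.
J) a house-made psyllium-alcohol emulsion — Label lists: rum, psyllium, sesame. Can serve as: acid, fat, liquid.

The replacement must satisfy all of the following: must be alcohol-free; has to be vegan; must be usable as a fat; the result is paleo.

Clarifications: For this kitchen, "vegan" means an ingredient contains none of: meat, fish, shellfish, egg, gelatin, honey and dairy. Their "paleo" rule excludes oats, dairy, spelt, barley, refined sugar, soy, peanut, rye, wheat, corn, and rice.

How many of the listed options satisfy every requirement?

1

A: has shrimp, so not vegan; has sherry, so not alcohol-free — reject
B: has spelt, so not paleo — reject
C: has rum, so not alcohol-free — no
D: not usable as a fat; has egg, so not vegan — no
E: not usable as a fat; has rye, so not paleo — no
F: has rum, so not alcohol-free — reject
G: has barley, so not paleo; has rum, so not alcohol-free — no
H: has cane sugar, so not paleo — no
I: only sesame, potato starch, and xanthan gum; none excluded — keep
J: has rum, so not alcohol-free — out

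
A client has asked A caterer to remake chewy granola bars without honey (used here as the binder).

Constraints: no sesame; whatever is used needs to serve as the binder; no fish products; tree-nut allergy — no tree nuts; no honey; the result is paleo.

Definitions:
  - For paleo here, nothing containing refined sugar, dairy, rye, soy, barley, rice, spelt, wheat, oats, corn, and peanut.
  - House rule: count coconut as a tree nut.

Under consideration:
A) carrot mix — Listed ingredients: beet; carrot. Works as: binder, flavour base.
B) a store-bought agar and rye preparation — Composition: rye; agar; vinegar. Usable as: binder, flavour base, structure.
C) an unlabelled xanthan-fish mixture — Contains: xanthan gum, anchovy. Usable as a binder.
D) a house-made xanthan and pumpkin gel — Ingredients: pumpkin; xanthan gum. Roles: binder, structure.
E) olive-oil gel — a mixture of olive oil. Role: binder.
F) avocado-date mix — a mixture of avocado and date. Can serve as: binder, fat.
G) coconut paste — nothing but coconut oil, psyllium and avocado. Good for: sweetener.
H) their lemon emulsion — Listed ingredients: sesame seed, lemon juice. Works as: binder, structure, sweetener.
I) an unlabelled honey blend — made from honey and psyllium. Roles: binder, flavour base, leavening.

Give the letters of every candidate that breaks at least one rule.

B, C, G, H, I

A: no honey, no fish — OK
B: has rye, so not paleo — reject
C: has anchovy, so not fish-free — out
D: nothing on the exclusion list — valid
E: only olive oil; none excluded — OK
F: all constraints satisfied — keep
G: not usable as a binder; has coconut oil, so not tree-nut-free — out
H: has sesame seed, so not sesame-free — out
I: has honey, so not honey-free — reject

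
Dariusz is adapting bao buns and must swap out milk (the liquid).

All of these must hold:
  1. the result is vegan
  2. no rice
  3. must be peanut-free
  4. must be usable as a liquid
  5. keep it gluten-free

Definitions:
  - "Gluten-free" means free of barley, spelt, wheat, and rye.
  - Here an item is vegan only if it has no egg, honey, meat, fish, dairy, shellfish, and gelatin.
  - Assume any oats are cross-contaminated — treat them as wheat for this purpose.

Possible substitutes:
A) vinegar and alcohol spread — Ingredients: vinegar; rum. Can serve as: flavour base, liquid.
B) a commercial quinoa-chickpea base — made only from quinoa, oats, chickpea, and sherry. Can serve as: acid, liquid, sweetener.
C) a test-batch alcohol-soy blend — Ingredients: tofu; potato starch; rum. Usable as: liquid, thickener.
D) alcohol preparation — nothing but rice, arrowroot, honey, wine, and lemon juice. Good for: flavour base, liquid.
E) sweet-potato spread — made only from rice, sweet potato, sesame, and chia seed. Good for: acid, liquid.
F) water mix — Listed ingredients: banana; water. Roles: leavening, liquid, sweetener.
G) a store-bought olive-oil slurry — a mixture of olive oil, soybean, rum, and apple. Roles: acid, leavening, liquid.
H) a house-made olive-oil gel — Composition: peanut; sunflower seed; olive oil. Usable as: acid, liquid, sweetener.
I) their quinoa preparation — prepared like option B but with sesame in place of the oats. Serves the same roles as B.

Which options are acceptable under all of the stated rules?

A: only rum and vinegar; none excluded — valid
B: has oats, so not gluten-free — reject
C: only rum, tofu, and potato starch; none excluded — valid
D: has honey, so not vegan; has rice, so not rice-free — no
E: has rice, so not rice-free — reject
F: all constraints satisfied — valid
G: every rule checks out — keep
H: has peanut, so not peanut-free — reject
I: sherry and sesame etc. — none of it excluded — keep

A, C, F, G, I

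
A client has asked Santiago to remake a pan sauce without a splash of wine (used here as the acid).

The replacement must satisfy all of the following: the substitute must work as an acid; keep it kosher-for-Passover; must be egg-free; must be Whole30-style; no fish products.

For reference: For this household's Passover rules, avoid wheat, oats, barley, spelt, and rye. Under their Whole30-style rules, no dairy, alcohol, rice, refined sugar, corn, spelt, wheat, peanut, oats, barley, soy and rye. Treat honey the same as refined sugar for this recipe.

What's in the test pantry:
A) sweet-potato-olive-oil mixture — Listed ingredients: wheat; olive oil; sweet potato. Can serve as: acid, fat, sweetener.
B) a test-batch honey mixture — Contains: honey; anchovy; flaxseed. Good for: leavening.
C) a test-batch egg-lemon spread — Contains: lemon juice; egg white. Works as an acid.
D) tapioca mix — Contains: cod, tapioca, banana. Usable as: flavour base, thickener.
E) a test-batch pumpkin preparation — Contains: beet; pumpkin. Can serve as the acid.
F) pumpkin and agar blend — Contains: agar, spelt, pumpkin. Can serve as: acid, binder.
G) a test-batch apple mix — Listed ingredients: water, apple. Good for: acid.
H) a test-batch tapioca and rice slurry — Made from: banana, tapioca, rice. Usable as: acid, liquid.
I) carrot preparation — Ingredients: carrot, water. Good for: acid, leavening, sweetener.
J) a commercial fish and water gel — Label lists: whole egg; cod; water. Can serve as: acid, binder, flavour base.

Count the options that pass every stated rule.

3

A: has wheat, so not kosher-for-Passover; has wheat, so not Whole30-style — no
B: not usable as an acid; has honey, so not Whole30-style (and 1 more) — reject
C: has egg white, so not egg-free — out
D: not usable as an acid; has cod, so not fish-free — reject
E: only pumpkin and beet; none excluded — valid
F: has spelt, so not kosher-for-Passover; has spelt, so not Whole30-style — reject
G: only apple and water; none excluded — keep
H: has rice, so not Whole30-style — out
I: only water and carrot; none excluded — keep
J: has whole egg, so not egg-free; has cod, so not fish-free — no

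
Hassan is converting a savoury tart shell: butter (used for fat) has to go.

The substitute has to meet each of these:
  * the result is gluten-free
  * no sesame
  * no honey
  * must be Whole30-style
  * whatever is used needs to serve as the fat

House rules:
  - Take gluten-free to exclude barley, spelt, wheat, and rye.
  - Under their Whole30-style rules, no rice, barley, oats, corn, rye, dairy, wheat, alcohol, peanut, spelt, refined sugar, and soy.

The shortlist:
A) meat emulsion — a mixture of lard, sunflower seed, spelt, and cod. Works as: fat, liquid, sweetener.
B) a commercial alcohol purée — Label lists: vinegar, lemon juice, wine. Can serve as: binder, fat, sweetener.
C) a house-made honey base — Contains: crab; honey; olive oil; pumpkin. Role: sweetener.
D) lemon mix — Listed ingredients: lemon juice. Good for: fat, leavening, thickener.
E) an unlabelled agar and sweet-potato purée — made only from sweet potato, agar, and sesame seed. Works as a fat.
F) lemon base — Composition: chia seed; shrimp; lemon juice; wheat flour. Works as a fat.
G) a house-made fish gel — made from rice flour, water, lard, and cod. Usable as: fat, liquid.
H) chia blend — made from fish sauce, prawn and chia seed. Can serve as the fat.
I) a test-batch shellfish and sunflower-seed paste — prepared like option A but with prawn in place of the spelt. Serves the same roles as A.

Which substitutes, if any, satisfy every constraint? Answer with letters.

A: has spelt, so not gluten-free; has spelt, so not Whole30-style — out
B: has wine, so not Whole30-style — no
C: not usable as a fat; has honey, so not honey-free — out
D: all constraints satisfied — valid
E: has sesame seed, so not sesame-free — reject
F: has wheat flour, so not gluten-free; has wheat flour, so not Whole30-style — no
G: has rice flour, so not Whole30-style — no
H: no honey, Whole30-style — OK
I: works as a fat, no honey, gluten-free — valid

D, H, I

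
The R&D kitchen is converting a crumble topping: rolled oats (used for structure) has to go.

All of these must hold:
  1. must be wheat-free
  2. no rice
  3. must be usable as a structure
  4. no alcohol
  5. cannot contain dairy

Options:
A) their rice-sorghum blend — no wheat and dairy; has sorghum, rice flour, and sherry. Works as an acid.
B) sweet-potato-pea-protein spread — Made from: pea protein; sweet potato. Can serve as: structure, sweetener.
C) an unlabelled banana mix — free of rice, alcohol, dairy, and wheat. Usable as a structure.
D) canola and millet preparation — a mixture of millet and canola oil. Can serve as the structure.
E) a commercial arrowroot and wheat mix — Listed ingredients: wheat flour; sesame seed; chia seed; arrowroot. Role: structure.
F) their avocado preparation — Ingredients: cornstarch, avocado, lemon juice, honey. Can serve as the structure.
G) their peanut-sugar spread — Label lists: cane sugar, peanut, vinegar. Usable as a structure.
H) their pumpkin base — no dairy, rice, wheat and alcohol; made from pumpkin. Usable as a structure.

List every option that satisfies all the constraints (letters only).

B, C, D, F, G, H

A: not usable as a structure; has sherry, so not alcohol-free (and 1 more) — out
B: every rule checks out — valid
C: works as a structure, no rice, no wheat — keep
D: all constraints satisfied — OK
E: has wheat flour, so not wheat-free — no
F: cornstarch and honey etc. — none of it excluded — OK
G: no rice, no alcohol — keep
H: works as a structure, no wheat, no alcohol — valid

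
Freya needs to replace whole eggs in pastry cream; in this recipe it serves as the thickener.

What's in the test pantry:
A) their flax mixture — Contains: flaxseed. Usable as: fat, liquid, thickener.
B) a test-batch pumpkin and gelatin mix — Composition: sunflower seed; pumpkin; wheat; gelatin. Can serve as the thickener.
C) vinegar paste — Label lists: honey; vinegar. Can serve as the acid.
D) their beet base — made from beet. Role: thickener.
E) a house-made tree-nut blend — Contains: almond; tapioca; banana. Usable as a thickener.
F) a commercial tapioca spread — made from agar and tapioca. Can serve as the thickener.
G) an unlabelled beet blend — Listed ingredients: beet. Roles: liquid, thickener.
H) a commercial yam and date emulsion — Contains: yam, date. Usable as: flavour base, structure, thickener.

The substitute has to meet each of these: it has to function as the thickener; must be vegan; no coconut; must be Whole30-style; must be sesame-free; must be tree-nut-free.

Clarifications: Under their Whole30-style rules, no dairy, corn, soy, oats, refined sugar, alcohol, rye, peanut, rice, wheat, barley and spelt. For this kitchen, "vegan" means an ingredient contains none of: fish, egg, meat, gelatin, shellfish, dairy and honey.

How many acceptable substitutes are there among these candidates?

A: no coconut, vegan — valid
B: has wheat, so not Whole30-style; has gelatin, so not vegan — out
C: not usable as a thickener; has honey, so not vegan — reject
D: works as a thickener, Whole30-style, vegan — OK
E: has almond, so not tree-nut-free — no
F: only agar and tapioca; none excluded — keep
G: works as a thickener, no coconut, no sesame — keep
H: every rule checks out — keep

5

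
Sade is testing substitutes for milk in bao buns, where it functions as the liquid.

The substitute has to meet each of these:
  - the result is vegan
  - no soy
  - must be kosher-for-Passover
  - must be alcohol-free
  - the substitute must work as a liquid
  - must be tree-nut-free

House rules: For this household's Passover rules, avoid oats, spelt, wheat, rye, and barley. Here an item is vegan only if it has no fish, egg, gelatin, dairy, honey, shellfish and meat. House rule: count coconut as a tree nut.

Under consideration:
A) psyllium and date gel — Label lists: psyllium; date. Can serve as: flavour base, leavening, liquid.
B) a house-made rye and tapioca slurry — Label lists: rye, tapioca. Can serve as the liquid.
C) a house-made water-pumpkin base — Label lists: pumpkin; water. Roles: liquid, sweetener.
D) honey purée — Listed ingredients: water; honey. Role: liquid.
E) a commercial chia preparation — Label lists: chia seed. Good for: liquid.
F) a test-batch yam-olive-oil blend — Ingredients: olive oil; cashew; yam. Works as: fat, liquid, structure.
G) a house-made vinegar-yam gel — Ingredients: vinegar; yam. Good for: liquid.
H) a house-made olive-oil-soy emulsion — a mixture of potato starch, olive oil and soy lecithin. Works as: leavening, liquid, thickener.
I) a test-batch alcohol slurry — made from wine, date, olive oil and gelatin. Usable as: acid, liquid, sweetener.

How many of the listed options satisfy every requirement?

4

A: works as a liquid, kosher-for-Passover, no alcohol — valid
B: has rye, so not kosher-for-Passover — no
C: only pumpkin and water; none excluded — valid
D: has honey, so not vegan — no
E: all constraints satisfied — valid
F: has cashew, so not tree-nut-free — reject
G: no alcohol, no soy — valid
H: has soy lecithin, so not soy-free — out
I: has gelatin, so not vegan; has wine, so not alcohol-free — no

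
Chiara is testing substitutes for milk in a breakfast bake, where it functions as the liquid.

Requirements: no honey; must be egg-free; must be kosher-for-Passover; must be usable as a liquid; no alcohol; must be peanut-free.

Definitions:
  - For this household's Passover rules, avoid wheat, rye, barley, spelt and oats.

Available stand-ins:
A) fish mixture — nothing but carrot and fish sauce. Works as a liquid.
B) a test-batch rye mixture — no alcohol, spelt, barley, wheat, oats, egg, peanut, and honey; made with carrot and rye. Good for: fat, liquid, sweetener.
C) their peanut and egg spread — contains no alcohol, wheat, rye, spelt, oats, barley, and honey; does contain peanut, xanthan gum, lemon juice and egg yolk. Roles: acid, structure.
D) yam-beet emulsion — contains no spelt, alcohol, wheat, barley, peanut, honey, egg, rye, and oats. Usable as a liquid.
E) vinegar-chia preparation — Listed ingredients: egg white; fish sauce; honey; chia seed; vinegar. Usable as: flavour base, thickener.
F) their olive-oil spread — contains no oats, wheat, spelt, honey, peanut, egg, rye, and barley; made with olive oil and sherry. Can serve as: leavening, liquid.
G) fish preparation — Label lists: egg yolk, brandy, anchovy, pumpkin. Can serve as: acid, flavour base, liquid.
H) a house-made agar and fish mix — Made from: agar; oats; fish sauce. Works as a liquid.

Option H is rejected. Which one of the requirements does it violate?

usable as a liquid: satisfied
kosher-for-Passover: has oats — fails
peanut-free: satisfied
honey-free: satisfied
alcohol-free: satisfied
egg-free: satisfied

kosher-for-Passover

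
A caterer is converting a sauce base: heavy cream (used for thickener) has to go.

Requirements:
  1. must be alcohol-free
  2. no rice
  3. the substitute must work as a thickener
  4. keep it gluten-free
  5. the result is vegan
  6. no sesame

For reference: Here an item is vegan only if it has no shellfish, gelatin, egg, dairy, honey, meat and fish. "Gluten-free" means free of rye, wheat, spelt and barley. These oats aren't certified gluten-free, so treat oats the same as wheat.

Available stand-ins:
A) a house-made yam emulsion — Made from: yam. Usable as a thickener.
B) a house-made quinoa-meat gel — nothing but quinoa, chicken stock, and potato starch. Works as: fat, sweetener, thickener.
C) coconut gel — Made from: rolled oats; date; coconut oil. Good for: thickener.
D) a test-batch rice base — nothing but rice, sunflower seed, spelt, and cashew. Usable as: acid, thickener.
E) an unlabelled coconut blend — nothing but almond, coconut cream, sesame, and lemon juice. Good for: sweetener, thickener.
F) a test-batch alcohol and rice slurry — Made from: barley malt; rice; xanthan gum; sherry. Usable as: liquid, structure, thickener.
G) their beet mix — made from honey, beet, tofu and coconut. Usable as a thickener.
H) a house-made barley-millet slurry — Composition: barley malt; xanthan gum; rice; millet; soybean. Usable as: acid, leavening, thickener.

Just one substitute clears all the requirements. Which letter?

A

A: no alcohol, no rice — keep
B: has chicken stock, so not vegan — no
C: has rolled oats, so not gluten-free — reject
D: has spelt, so not gluten-free; has rice, so not rice-free — out
E: has sesame, so not sesame-free — no
F: has barley malt, so not gluten-free; has rice, so not rice-free (and 1 more) — no
G: has honey, so not vegan — no
H: has barley malt, so not gluten-free; has rice, so not rice-free — out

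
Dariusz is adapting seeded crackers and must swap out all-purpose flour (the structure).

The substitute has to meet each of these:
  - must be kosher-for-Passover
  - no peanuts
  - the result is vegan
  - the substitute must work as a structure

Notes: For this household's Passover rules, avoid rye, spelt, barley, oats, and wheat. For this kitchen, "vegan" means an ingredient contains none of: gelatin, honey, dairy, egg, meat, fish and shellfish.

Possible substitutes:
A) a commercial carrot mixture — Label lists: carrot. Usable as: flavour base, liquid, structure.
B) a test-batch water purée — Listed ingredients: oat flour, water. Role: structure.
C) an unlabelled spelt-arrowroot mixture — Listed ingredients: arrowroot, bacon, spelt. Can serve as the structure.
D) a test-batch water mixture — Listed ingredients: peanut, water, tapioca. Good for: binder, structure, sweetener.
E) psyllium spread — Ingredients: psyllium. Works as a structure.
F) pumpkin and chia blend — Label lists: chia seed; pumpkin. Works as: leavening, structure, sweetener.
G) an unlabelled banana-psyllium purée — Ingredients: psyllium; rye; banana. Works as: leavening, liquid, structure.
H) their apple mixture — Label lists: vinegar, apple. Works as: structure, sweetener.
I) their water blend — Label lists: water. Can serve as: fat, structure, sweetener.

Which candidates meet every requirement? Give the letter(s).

A: no peanut, vegan — OK
B: has oat flour, so not kosher-for-Passover — no
C: has spelt, so not kosher-for-Passover; has bacon, so not vegan — no
D: has peanut, so not peanut-free — out
E: every rule checks out — valid
F: works as a structure, vegan, no peanut — keep
G: has rye, so not kosher-for-Passover — reject
H: kosher-for-Passover, no peanut — keep
I: only water; none excluded — valid

A, E, F, H, I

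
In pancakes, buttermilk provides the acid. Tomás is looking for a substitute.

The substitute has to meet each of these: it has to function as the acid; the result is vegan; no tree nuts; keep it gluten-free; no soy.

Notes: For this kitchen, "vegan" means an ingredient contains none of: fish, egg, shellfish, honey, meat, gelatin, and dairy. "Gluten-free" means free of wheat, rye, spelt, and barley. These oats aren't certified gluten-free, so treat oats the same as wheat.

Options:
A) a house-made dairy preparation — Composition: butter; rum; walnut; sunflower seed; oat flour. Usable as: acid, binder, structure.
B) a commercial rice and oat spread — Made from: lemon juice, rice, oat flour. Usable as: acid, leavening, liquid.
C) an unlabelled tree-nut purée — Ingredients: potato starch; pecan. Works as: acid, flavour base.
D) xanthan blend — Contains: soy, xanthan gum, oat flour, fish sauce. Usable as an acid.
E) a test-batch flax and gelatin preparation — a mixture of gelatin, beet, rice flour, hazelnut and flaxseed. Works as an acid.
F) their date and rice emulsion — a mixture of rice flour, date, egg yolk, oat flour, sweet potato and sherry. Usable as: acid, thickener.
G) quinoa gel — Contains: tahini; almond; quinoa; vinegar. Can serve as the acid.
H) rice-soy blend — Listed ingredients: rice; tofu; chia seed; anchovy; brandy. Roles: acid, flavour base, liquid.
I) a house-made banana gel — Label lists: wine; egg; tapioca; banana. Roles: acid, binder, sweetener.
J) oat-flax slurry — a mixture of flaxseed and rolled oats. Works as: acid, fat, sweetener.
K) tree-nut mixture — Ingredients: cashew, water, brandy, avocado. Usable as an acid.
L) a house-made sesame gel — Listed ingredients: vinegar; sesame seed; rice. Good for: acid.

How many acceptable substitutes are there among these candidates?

A: has butter, so not vegan; has oat flour, so not gluten-free (and 1 more) — reject
B: has oat flour, so not gluten-free — out
C: has pecan, so not tree-nut-free — reject
D: has fish sauce, so not vegan; has oat flour, so not gluten-free (and 1 more) — out
E: has gelatin, so not vegan; has hazelnut, so not tree-nut-free — no
F: has egg yolk, so not vegan; has oat flour, so not gluten-free — no
G: has almond, so not tree-nut-free — reject
H: has anchovy, so not vegan; has tofu, so not soy-free — reject
I: has egg, so not vegan — out
J: has rolled oats, so not gluten-free — no
K: has cashew, so not tree-nut-free — no
L: no soy, vegan — keep

1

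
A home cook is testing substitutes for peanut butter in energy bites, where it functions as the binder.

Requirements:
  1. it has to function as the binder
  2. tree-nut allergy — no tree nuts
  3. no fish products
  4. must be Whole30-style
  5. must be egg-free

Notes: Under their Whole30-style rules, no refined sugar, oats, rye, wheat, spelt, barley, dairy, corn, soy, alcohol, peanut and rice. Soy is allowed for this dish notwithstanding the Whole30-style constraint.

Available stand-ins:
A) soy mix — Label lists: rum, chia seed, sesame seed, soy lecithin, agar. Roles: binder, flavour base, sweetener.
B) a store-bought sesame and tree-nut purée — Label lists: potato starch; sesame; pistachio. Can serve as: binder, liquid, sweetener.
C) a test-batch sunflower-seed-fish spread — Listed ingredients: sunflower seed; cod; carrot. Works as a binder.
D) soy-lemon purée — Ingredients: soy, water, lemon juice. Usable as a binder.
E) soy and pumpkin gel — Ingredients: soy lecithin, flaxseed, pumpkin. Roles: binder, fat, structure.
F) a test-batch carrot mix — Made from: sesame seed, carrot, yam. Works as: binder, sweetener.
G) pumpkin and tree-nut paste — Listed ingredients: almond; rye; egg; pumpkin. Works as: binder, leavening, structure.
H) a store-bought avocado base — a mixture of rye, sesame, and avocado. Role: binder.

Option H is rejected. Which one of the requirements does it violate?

Whole30-style

usable as a binder: satisfied
Whole30-style: has rye — fails
tree-nut-free: satisfied
fish-free: satisfied
egg-free: satisfied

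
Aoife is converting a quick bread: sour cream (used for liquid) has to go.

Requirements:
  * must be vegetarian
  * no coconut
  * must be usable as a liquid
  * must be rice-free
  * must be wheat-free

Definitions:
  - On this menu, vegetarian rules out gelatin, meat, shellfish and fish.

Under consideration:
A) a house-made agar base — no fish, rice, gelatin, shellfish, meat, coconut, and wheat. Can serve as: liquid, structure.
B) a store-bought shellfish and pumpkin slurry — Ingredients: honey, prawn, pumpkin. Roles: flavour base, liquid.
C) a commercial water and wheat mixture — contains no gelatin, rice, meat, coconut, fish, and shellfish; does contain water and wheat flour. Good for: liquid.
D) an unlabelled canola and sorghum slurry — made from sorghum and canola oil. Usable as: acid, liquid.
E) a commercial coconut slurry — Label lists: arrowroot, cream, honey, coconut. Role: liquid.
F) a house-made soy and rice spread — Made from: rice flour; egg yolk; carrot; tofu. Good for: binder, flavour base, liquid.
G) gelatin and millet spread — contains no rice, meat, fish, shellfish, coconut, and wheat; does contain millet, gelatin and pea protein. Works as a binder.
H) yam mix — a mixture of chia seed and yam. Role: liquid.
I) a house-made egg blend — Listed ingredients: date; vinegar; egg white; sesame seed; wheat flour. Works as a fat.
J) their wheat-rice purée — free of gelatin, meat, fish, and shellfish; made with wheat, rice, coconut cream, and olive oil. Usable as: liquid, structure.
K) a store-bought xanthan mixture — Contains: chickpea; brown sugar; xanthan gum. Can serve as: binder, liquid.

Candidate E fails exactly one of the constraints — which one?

coconut-free

usable as a liquid: satisfied
vegetarian: satisfied
wheat-free: satisfied
coconut-free: has coconut — fails
rice-free: satisfied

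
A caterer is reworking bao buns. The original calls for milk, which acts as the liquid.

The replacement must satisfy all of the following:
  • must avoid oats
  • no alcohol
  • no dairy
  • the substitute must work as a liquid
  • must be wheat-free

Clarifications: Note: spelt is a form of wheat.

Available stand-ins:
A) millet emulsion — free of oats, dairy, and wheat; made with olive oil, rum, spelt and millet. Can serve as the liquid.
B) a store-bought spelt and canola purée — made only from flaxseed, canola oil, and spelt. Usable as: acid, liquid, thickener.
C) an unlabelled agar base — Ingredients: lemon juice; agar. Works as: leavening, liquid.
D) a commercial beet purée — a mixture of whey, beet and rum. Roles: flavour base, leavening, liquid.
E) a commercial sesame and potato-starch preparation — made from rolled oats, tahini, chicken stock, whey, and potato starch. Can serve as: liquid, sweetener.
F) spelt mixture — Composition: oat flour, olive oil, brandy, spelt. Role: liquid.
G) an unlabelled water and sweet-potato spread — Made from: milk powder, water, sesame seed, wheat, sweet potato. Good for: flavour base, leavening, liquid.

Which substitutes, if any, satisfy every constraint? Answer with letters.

A: has rum, so not alcohol-free; has spelt, so not wheat-free — out
B: has spelt, so not wheat-free — out
C: all constraints satisfied — keep
D: has rum, so not alcohol-free; has whey, so not dairy-free — out
E: has whey, so not dairy-free; has rolled oats, so not oat-free — no
F: has brandy, so not alcohol-free; has spelt, so not wheat-free (and 1 more) — no
G: has wheat, so not wheat-free; has milk powder, so not dairy-free — no

C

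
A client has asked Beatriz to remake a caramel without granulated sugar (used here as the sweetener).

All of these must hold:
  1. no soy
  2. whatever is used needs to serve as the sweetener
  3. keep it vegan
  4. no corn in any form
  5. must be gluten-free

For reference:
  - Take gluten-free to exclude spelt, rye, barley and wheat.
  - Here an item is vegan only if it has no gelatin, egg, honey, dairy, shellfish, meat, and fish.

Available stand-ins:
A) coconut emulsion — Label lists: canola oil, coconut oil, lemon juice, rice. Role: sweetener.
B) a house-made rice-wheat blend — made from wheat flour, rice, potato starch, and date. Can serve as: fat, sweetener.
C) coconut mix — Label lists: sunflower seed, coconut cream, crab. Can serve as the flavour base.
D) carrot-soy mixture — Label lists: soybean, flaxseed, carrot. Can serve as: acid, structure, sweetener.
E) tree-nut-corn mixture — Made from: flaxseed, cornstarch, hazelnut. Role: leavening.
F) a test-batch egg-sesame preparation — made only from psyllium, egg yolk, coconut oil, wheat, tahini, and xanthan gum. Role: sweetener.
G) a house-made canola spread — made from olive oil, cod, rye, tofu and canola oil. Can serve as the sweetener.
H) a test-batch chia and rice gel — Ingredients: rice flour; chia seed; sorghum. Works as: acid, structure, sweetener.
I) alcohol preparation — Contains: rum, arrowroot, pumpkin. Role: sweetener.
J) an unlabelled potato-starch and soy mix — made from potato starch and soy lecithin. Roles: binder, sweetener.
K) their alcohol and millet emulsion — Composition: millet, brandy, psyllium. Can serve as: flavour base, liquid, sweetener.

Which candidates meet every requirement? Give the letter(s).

A, H, I, K

A: gluten-free, no soy — valid
B: has wheat flour, so not gluten-free — out
C: not usable as a sweetener; has crab, so not vegan — reject
D: has soybean, so not soy-free — reject
E: not usable as a sweetener; has cornstarch, so not corn-free — no
F: has wheat, so not gluten-free; has egg yolk, so not vegan — no
G: has rye, so not gluten-free; has cod, so not vegan (and 1 more) — out
H: works as a sweetener, vegan, no corn — keep
I: works as a sweetener, vegan, gluten-free — valid
J: has soy lecithin, so not soy-free — reject
K: only brandy, millet and psyllium; none excluded — valid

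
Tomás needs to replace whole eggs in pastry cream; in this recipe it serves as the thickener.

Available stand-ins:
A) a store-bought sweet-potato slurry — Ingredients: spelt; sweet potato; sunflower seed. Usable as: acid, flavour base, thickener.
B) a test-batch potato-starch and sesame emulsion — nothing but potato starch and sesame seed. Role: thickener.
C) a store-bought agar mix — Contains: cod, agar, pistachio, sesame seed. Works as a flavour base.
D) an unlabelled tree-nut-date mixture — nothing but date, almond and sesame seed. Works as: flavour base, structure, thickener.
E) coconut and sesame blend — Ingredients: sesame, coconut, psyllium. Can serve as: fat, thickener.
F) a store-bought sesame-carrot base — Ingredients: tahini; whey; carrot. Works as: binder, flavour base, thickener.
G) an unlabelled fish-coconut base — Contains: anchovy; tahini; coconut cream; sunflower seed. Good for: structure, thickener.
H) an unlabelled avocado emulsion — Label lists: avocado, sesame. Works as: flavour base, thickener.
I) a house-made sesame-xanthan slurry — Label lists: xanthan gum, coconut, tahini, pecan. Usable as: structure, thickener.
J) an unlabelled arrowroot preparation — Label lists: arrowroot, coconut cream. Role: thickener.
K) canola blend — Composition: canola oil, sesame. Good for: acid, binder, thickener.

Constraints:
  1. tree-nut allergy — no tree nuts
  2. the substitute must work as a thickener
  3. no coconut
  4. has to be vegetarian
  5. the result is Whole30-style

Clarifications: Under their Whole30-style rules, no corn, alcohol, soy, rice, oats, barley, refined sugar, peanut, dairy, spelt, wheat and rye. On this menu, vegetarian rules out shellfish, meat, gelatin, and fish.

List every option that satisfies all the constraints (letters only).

A: has spelt, so not Whole30-style — out
B: nothing on the exclusion list — keep
C: not usable as a thickener; has cod, so not vegetarian (and 1 more) — out
D: has almond, so not tree-nut-free — out
E: has coconut, so not coconut-free — out
F: has whey, so not Whole30-style — reject
G: has anchovy, so not vegetarian; has coconut cream, so not coconut-free — no
H: nothing on the exclusion list — keep
I: has pecan, so not tree-nut-free; has coconut, so not coconut-free — out
J: has coconut cream, so not coconut-free — out
K: all constraints satisfied — OK

B, H, K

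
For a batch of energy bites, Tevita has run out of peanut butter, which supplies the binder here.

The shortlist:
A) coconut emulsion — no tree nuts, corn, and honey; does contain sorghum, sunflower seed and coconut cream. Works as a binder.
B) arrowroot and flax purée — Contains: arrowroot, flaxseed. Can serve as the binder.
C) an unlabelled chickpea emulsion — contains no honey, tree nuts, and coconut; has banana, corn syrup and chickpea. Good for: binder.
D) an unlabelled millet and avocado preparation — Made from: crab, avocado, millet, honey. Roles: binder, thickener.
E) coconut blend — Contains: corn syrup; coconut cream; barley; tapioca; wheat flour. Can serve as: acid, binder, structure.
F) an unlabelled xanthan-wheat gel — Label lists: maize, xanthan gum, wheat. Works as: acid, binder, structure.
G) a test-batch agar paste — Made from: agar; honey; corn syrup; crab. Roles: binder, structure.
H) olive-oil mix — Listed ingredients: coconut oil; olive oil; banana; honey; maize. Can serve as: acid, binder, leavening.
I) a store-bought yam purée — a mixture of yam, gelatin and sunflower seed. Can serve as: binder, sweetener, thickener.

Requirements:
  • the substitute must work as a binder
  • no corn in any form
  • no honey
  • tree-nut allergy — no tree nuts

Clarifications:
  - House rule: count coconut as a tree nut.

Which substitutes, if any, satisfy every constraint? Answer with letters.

B, I

A: has coconut cream, so not tree-nut-free — out
B: only flaxseed and arrowroot; none excluded — valid
C: has corn syrup, so not corn-free — no
D: has honey, so not honey-free — no
E: has coconut cream, so not tree-nut-free; has corn syrup, so not corn-free — reject
F: has maize, so not corn-free — no
G: has corn syrup, so not corn-free; has honey, so not honey-free — out
H: has coconut oil, so not tree-nut-free; has maize, so not corn-free (and 1 more) — out
I: only gelatin, yam and sunflower seed; none excluded — OK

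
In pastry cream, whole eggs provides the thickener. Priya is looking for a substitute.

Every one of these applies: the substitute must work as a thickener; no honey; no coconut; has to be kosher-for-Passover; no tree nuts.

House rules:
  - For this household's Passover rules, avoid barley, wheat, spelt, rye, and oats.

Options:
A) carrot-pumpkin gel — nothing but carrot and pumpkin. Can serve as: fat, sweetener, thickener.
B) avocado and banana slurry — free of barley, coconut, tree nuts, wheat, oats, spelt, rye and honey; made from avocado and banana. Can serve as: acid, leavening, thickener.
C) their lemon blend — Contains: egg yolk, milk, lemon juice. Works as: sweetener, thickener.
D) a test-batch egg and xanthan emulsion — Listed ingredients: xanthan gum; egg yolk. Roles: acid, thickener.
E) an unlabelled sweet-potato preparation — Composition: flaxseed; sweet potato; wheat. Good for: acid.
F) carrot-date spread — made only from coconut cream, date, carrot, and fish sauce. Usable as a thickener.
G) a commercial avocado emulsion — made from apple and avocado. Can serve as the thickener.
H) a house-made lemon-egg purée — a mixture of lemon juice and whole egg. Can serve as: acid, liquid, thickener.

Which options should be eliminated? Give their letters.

A: every rule checks out — OK
B: no tree nuts, no coconut — OK
C: only milk, egg yolk, and lemon juice; none excluded — keep
D: only egg yolk and xanthan gum; none excluded — valid
E: not usable as a thickener; has wheat, so not kosher-for-Passover — no
F: has coconut cream, so not coconut-free — out
G: only apple and avocado; none excluded — keep
H: all constraints satisfied — OK

E, F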